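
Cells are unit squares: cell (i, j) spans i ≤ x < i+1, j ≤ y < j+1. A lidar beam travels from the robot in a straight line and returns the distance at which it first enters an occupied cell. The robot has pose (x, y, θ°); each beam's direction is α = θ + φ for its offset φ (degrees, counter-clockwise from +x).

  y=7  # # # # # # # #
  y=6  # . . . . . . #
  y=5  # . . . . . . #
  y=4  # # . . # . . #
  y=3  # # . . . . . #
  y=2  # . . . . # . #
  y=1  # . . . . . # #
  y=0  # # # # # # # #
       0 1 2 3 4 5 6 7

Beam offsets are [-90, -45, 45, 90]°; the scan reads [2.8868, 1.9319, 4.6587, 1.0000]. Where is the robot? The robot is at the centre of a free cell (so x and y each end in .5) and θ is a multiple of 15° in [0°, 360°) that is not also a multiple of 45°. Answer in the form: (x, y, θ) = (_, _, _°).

Enumerate (i+0.5, j+0.5, θ) over the 31 free cells and 16 admissible headings. For each, cast all 4 beams and compare to the given ranges.
  (2.5, 6.5, 15°): beam 1 = 5.6940 ≠ 2.8868 ✗
  (2.5, 4.5, 30°): beam 1 = 4.0415 ≠ 2.8868 ✗
  (2.5, 5.5, 255°): beam 1 = 1.5529 ≠ 2.8868 ✗
  …
  (3.5, 5.5, 240°): r_1=2.8868, r_2=1.9319, r_3=4.6587, r_4=1.0000 — all match ✓
No second candidate reproduces the full scan.

(x, y, θ) = (3.5, 5.5, 240°)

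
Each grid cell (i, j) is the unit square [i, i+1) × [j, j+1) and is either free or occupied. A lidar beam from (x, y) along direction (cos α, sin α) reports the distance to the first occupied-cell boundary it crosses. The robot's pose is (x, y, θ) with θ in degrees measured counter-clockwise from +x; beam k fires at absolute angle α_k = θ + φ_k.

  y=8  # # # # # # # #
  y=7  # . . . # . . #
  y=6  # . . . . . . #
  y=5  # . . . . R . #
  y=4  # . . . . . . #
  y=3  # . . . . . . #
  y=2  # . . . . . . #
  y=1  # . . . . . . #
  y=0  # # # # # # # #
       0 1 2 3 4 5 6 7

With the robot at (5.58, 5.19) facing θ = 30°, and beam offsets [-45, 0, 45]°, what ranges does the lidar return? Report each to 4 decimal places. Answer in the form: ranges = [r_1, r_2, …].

beam 1: φ=-45°, α=345°
  direction (0.9659, -0.2588); cell (5,5); t to first gridline: x 0.4348, y 0.7341 (then +1.0353 / +3.8637)
    (6,5) via x @ 0.4348
    (6,4) via y @ 0.7341
    (7,4) via x @ 1.4701  # hit
  → r_1 = 1.4701
beam 2: φ=0°, α=30°
  direction (0.8660, 0.5000); cell (5,5); t to first gridline: x 0.4850, y 1.6200 (then +1.1547 / +2.0000)
    (6,5) via x @ 0.4850
    (6,6) via y @ 1.6200
    (7,6) via x @ 1.6397  # hit
  → r_2 = 1.6397
beam 3: φ=45°, α=75°
  direction (0.2588, 0.9659); cell (5,5); t to first gridline: x 1.6228, y 0.8386 (then +3.8637 / +1.0353)
    (5,6) via y @ 0.8386
    (6,6) via x @ 1.6228
    (6,7) via y @ 1.8738
    (6,8) via y @ 2.9091  # hit
  → r_3 = 2.9091

ranges = [1.4701, 1.6397, 2.9091]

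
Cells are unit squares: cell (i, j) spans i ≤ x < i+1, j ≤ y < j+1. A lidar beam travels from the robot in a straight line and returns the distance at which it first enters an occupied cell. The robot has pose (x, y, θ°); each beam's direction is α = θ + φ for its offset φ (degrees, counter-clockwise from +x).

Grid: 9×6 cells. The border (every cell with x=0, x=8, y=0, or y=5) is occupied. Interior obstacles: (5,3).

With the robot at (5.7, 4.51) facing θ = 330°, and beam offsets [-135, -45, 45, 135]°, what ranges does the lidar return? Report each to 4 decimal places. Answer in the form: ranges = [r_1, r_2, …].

ranges = [4.8658, 0.5280, 1.8932, 0.5073]

beam 1: φ=-135°, α=195°
  dir = (cos 195°, sin 195°) = (-0.9659, -0.2588); from cell (5,4)
  next x-line at t=0.7247, next y-line at t=1.9705; Δt_x=1.0353, Δt_y=3.8637
    x: enter (4,4) at t=0.7247
    x: enter (3,4) at t=1.7600
    y: enter (3,3) at t=1.9705
    x: enter (2,3) at t=2.7952
    x: enter (1,3) at t=3.8305
    x: enter (0,3) at t=4.8658 ← occupied
  → r_1 = 4.8658
beam 2: φ=-45°, α=285°
  dir = (cos 285°, sin 285°) = (0.2588, -0.9659); from cell (5,4)
  next x-line at t=1.1591, next y-line at t=0.5280; Δt_x=3.8637, Δt_y=1.0353
    y: enter (5,3) at t=0.5280 ← occupied
  → r_2 = 0.5280
beam 3: φ=45°, α=15°
  dir = (cos 15°, sin 15°) = (0.9659, 0.2588); from cell (5,4)
  next x-line at t=0.3106, next y-line at t=1.8932; Δt_x=1.0353, Δt_y=3.8637
    x: enter (6,4) at t=0.3106
    x: enter (7,4) at t=1.3459
    y: enter (7,5) at t=1.8932 ← occupied
  → r_3 = 1.8932
beam 4: φ=135°, α=105°
  dir = (cos 105°, sin 105°) = (-0.2588, 0.9659); from cell (5,4)
  next x-line at t=2.7046, next y-line at t=0.5073; Δt_x=3.8637, Δt_y=1.0353
    y: enter (5,5) at t=0.5073 ← occupied
  → r_4 = 0.5073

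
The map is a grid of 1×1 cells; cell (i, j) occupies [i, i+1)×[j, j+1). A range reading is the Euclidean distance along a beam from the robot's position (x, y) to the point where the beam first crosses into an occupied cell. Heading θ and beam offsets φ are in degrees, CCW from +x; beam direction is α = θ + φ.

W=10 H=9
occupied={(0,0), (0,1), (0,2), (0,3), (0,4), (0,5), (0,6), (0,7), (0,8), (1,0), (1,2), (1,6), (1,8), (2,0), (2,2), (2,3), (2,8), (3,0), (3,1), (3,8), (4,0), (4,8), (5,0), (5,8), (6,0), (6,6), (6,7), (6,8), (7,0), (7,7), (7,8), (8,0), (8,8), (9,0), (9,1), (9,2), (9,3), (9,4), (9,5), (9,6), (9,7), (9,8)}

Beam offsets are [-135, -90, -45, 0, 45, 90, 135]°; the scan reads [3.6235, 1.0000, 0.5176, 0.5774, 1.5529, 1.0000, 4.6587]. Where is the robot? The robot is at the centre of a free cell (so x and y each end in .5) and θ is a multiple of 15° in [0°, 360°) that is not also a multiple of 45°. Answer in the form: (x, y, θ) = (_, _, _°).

Enumerate (i+0.5, j+0.5, θ) over the 48 free cells and 16 admissible headings. For each, cast all 7 beams and compare to the given ranges.
  (1.5, 5.5, 330°): beam 1 = 0.5176 ≠ 3.6235 ✗
  (4.5, 5.5, 60°): beam 1 = 4.6587 ≠ 3.6235 ✗
  (6.5, 5.5, 75°): beam 1 = 5.0000 ≠ 3.6235 ✗
  (5.5, 2.5, 105°): beam 1 = 3.0000 ≠ 3.6235 ✗
  …
  (2.5, 7.5, 120°): r_1=3.6235, r_2=1.0000, r_3=0.5176, r_4=0.5774, r_5=1.5529, r_6=1.0000, r_7=4.6587 — all match ✓
Unique over the lattice → pose = (2.5, 7.5, 120°).

(x, y, θ) = (2.5, 7.5, 120°)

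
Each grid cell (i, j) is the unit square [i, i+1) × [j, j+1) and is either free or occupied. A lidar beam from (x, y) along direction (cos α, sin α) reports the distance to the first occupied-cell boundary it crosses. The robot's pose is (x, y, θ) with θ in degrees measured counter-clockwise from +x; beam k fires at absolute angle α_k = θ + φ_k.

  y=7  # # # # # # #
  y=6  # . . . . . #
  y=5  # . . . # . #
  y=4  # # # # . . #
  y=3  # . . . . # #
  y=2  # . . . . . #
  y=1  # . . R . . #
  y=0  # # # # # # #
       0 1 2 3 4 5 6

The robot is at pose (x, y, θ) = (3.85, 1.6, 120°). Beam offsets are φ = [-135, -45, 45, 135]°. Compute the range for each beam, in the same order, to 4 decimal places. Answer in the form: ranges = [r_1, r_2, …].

beam 1: φ=-135°, α=345°
  cosα=0.9659 sinα=-0.2588 | (3,1) | tMaxX 0.1553 tMaxY 2.3182 | tΔX 1.0353 tΔY 3.8637
    t=0.1553 [x] (4,1)
    t=1.1906 [x] (5,1)
    t=2.2258 [x] (6,1) — stop
  → r_1 = 2.2258
beam 2: φ=-45°, α=75°
  cosα=0.2588 sinα=0.9659 | (3,1) | tMaxX 0.5796 tMaxY 0.4141 | tΔX 3.8637 tΔY 1.0353
    t=0.4141 [y] (3,2)
    t=0.5796 [x] (4,2)
    t=1.4494 [y] (4,3)
    t=2.4847 [y] (4,4)
    t=3.5199 [y] (4,5) — stop
  → r_2 = 3.5199
beam 3: φ=45°, α=165°
  cosα=-0.9659 sinα=0.2588 | (3,1) | tMaxX 0.8800 tMaxY 1.5455 | tΔX 1.0353 tΔY 3.8637
    t=0.8800 [x] (2,1)
    t=1.5455 [y] (2,2)
    t=1.9153 [x] (1,2)
    t=2.9505 [x] (0,2) — stop
  → r_3 = 2.9505
beam 4: φ=135°, α=255°
  cosα=-0.2588 sinα=-0.9659 | (3,1) | tMaxX 3.2841 tMaxY 0.6212 | tΔX 3.8637 tΔY 1.0353
    t=0.6212 [y] (3,0) — stop
  → r_4 = 0.6212

ranges = [2.2258, 3.5199, 2.9505, 0.6212]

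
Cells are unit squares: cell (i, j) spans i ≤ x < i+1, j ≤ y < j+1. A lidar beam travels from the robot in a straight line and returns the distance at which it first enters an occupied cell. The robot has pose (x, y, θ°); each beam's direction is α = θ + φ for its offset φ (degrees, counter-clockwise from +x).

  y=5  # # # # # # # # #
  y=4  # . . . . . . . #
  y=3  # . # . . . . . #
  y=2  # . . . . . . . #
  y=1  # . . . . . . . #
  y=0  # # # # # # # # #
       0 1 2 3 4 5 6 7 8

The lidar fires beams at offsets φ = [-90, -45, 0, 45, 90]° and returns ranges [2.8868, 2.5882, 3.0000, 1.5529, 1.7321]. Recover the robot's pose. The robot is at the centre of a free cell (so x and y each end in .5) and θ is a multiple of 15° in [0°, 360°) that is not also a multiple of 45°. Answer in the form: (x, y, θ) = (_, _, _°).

The pose lattice has 27·16 = 432 candidates. Test each by forward raycasting.
  (6.5, 3.5, 240°): beam 1 = 3.0000 ≠ 2.8868 ✗
  (3.5, 4.5, 210°): beam 1 = 0.5774 ≠ 2.8868 ✗
  (5.5, 3.5, 30°): beam 3 = 2.8868 ≠ 3.0000 ✗
  (2.5, 2.5, 255°): beam 1 = 1.5529 ≠ 2.8868 ✗
  (2.5, 4.5, 15°): beam 1 = 0.5176 ≠ 2.8868 ✗
  …
  (5.5, 2.5, 210°): r_1=2.8868, r_2=2.5882, r_3=3.0000, r_4=1.5529, r_5=1.7321 — all match ✓
Only this pose fits every beam.

(x, y, θ) = (5.5, 2.5, 210°)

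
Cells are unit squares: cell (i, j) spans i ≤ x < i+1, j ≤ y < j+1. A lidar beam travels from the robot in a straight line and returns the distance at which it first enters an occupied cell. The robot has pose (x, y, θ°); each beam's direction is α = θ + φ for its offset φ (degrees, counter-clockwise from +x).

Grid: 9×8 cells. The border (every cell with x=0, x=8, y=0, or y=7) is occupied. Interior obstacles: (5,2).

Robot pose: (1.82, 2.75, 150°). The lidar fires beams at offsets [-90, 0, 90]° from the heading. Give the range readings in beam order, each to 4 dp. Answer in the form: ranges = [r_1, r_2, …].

beam 1: φ=-90°, α=60°
  d=(0.5000,0.8660)  start (1,2)  tX=0.3600 tY=0.2887  stride 1/|dx|=2.0000 1/|dy|=1.1547
    cross y-line → (1,3), t=0.2887
    cross x-line → (2,3), t=0.3600
    cross y-line → (2,4), t=1.4434
    cross x-line → (3,4), t=2.3600
    cross y-line → (3,5), t=2.5981
    cross y-line → (3,6), t=3.7528
    cross x-line → (4,6), t=4.3600
    cross y-line → (4,7), t=4.9075 (wall)
  → r_1 = 4.9075
beam 2: φ=0°, α=150°
  d=(-0.8660,0.5000)  start (1,2)  tX=0.9469 tY=0.5000  stride 1/|dx|=1.1547 1/|dy|=2.0000
    cross y-line → (1,3), t=0.5000
    cross x-line → (0,3), t=0.9469 (wall)
  → r_2 = 0.9469
beam 3: φ=90°, α=240°
  d=(-0.5000,-0.8660)  start (1,2)  tX=1.6400 tY=0.8660  stride 1/|dx|=2.0000 1/|dy|=1.1547
    cross y-line → (1,1), t=0.8660
    cross x-line → (0,1), t=1.6400 (wall)
  → r_3 = 1.6400

ranges = [4.9075, 0.9469, 1.6400]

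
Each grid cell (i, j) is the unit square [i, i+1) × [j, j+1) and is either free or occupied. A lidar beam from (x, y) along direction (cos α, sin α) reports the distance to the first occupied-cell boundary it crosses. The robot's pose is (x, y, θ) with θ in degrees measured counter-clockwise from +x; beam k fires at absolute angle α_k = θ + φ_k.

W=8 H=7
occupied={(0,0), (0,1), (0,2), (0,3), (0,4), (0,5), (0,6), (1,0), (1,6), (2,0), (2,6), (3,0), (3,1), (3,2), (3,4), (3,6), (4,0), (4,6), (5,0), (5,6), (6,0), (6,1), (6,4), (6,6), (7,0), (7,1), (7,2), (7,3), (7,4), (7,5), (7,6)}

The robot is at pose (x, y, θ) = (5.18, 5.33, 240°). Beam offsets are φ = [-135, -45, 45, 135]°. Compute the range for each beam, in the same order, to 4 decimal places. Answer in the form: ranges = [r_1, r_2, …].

beam 1: φ=-135°, α=105°
  cosα=-0.2588 sinα=0.9659 | (5,5) | tMaxX 0.6955 tMaxY 0.6936 | tΔX 3.8637 tΔY 1.0353
    t=0.6936 [y] (5,6) — stop
  → r_1 = 0.6936
beam 2: φ=-45°, α=195°
  cosα=-0.9659 sinα=-0.2588 | (5,5) | tMaxX 0.1863 tMaxY 1.2750 | tΔX 1.0353 tΔY 3.8637
    t=0.1863 [x] (4,5)
    t=1.2216 [x] (3,5)
    t=1.2750 [y] (3,4) — stop
  → r_2 = 1.2750
beam 3: φ=45°, α=285°
  cosα=0.2588 sinα=-0.9659 | (5,5) | tMaxX 3.1682 tMaxY 0.3416 | tΔX 3.8637 tΔY 1.0353
    t=0.3416 [y] (5,4)
    t=1.3769 [y] (5,3)
    t=2.4122 [y] (5,2)
    t=3.1682 [x] (6,2)
    t=3.4475 [y] (6,1) — stop
  → r_3 = 3.4475
beam 4: φ=135°, α=15°
  cosα=0.9659 sinα=0.2588 | (5,5) | tMaxX 0.8489 tMaxY 2.5887 | tΔX 1.0353 tΔY 3.8637
    t=0.8489 [x] (6,5)
    t=1.8842 [x] (7,5) — stop
  → r_4 = 1.8842

ranges = [0.6936, 1.2750, 3.4475, 1.8842]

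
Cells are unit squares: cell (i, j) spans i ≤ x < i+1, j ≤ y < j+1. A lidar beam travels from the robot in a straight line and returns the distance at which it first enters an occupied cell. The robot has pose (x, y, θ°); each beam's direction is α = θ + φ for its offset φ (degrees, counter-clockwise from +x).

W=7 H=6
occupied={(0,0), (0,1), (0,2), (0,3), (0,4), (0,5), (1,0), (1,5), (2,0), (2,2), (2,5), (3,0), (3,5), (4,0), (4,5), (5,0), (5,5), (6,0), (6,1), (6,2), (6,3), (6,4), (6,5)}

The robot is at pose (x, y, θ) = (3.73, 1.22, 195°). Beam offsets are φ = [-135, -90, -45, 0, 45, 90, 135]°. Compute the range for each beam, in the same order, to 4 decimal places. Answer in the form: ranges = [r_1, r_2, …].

beam 1: φ=-135°, α=60°
  d=(0.5000,0.8660)  start (3,1)  tX=0.5400 tY=0.9007  stride 1/|dx|=2.0000 1/|dy|=1.1547
    cross x-line → (4,1), t=0.5400
    cross y-line → (4,2), t=0.9007
    cross y-line → (4,3), t=2.0554
    cross x-line → (5,3), t=2.5400
    cross y-line → (5,4), t=3.2101
    cross y-line → (5,5), t=4.3648 (wall)
  → r_1 = 4.3648
beam 2: φ=-90°, α=105°
  d=(-0.2588,0.9659)  start (3,1)  tX=2.8205 tY=0.8075  stride 1/|dx|=3.8637 1/|dy|=1.0353
    cross y-line → (3,2), t=0.8075
    cross y-line → (3,3), t=1.8428
    cross x-line → (2,3), t=2.8205
    cross y-line → (2,4), t=2.8781
    cross y-line → (2,5), t=3.9133 (wall)
  → r_2 = 3.9133
beam 3: φ=-45°, α=150°
  d=(-0.8660,0.5000)  start (3,1)  tX=0.8429 tY=1.5600  stride 1/|dx|=1.1547 1/|dy|=2.0000
    cross x-line → (2,1), t=0.8429
    cross y-line → (2,2), t=1.5600 (wall)
  → r_3 = 1.5600
beam 4: φ=0°, α=195°
  d=(-0.9659,-0.2588)  start (3,1)  tX=0.7558 tY=0.8500  stride 1/|dx|=1.0353 1/|dy|=3.8637
    cross x-line → (2,1), t=0.7558
    cross y-line → (2,0), t=0.8500 (wall)
  → r_4 = 0.8500
beam 5: φ=45°, α=240°
  d=(-0.5000,-0.8660)  start (3,1)  tX=1.4600 tY=0.2540  stride 1/|dx|=2.0000 1/|dy|=1.1547
    cross y-line → (3,0), t=0.2540 (wall)
  → r_5 = 0.2540
beam 6: φ=90°, α=285°
  d=(0.2588,-0.9659)  start (3,1)  tX=1.0432 tY=0.2278  stride 1/|dx|=3.8637 1/|dy|=1.0353
    cross y-line → (3,0), t=0.2278 (wall)
  → r_6 = 0.2278
beam 7: φ=135°, α=330°
  d=(0.8660,-0.5000)  start (3,1)  tX=0.3118 tY=0.4400  stride 1/|dx|=1.1547 1/|dy|=2.0000
    cross x-line → (4,1), t=0.3118
    cross y-line → (4,0), t=0.4400 (wall)
  → r_7 = 0.4400

ranges = [4.3648, 3.9133, 1.5600, 0.8500, 0.2540, 0.2278, 0.4400]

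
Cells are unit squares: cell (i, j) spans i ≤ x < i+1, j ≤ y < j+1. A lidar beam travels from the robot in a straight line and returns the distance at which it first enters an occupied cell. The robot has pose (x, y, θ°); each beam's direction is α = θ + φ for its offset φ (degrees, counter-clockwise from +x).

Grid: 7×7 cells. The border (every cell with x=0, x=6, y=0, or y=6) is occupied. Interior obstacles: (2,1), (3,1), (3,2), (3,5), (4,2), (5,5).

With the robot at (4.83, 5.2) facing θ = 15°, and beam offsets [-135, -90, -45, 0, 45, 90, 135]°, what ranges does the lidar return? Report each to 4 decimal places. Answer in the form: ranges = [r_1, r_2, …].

beam 1: φ=-135°, α=240°
  cosα=-0.5000 sinα=-0.8660 | (4,5) | tMaxX 1.6600 tMaxY 0.2309 | tΔX 2.0000 tΔY 1.1547
    t=0.2309 [y] (4,4)
    t=1.3856 [y] (4,3)
    t=1.6600 [x] (3,3)
    t=2.5403 [y] (3,2) — stop
  → r_1 = 2.5403
beam 2: φ=-90°, α=285°
  cosα=0.2588 sinα=-0.9659 | (4,5) | tMaxX 0.6568 tMaxY 0.2071 | tΔX 3.8637 tΔY 1.0353
    t=0.2071 [y] (4,4)
    t=0.6568 [x] (5,4)
    t=1.2423 [y] (5,3)
    t=2.2776 [y] (5,2)
    t=3.3129 [y] (5,1)
    t=4.3482 [y] (5,0) — stop
  → r_2 = 4.3482
beam 3: φ=-45°, α=330°
  cosα=0.8660 sinα=-0.5000 | (4,5) | tMaxX 0.1963 tMaxY 0.4000 | tΔX 1.1547 tΔY 2.0000
    t=0.1963 [x] (5,5) — stop
  → r_3 = 0.1963
beam 4: φ=0°, α=15°
  cosα=0.9659 sinα=0.2588 | (4,5) | tMaxX 0.1760 tMaxY 3.0910 | tΔX 1.0353 tΔY 3.8637
    t=0.1760 [x] (5,5) — stop
  → r_4 = 0.1760
beam 5: φ=45°, α=60°
  cosα=0.5000 sinα=0.8660 | (4,5) | tMaxX 0.3400 tMaxY 0.9238 | tΔX 2.0000 tΔY 1.1547
    t=0.3400 [x] (5,5) — stop
  → r_5 = 0.3400
beam 6: φ=90°, α=105°
  cosα=-0.2588 sinα=0.9659 | (4,5) | tMaxX 3.2069 tMaxY 0.8282 | tΔX 3.8637 tΔY 1.0353
    t=0.8282 [y] (4,6) — stop
  → r_6 = 0.8282
beam 7: φ=135°, α=150°
  cosα=-0.8660 sinα=0.5000 | (4,5) | tMaxX 0.9584 tMaxY 1.6000 | tΔX 1.1547 tΔY 2.0000
    t=0.9584 [x] (3,5) — stop
  → r_7 = 0.9584

ranges = [2.5403, 4.3482, 0.1963, 0.1760, 0.3400, 0.8282, 0.9584]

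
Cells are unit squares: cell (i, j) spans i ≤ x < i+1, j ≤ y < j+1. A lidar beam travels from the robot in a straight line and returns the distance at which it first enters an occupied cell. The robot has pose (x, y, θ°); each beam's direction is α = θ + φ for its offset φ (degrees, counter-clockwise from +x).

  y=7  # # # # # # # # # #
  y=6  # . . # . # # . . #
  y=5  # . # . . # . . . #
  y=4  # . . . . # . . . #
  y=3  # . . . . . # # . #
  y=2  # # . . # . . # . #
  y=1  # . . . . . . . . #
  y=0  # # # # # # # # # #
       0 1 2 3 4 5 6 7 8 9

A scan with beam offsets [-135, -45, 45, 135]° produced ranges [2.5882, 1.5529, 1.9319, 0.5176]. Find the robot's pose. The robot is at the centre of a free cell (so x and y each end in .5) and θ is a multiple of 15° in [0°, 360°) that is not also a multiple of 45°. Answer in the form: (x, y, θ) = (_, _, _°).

(x, y, θ) = (6.5, 1.5, 150°)

Enumerate (i+0.5, j+0.5, θ) over the 37 free cells and 16 admissible headings. For each, cast all 4 beams and compare to the given ranges.
  (6.5, 1.5, 210°): beam 1 = 1.5529 ≠ 2.5882 ✗
  (8.5, 2.5, 60°): beam 1 = 1.5529 ≠ 2.5882 ✗
  (1.5, 1.5, 165°): beam 1 = 2.8868 ≠ 2.5882 ✗
  (2.5, 3.5, 210°): beam 1 = 1.5529 ≠ 2.5882 ✗
  (5.5, 3.5, 150°): beam 1 = 0.5176 ≠ 2.5882 ✗
  …
  (6.5, 1.5, 150°): r_1=2.5882, r_2=1.5529, r_3=1.9319, r_4=0.5176 — all match ✓
Only this pose fits every beam.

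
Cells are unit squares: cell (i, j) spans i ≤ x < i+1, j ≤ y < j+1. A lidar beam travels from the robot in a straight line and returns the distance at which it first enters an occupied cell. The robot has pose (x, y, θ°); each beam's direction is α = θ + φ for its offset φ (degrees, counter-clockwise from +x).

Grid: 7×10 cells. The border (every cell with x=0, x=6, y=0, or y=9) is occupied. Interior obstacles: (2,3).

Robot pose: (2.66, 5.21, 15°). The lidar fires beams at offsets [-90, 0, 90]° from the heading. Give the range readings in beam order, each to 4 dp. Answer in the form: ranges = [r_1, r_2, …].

beam 1: φ=-90°, α=285°
  dir = (cos 285°, sin 285°) = (0.2588, -0.9659); from cell (2,5)
  next x-line at t=1.3137, next y-line at t=0.2174; Δt_x=3.8637, Δt_y=1.0353
    y: enter (2,4) at t=0.2174
    y: enter (2,3) at t=1.2527 ← occupied
  → r_1 = 1.2527
beam 2: φ=0°, α=15°
  dir = (cos 15°, sin 15°) = (0.9659, 0.2588); from cell (2,5)
  next x-line at t=0.3520, next y-line at t=3.0523; Δt_x=1.0353, Δt_y=3.8637
    x: enter (3,5) at t=0.3520
    x: enter (4,5) at t=1.3873
    x: enter (5,5) at t=2.4225
    y: enter (5,6) at t=3.0523
    x: enter (6,6) at t=3.4578 ← occupied
  → r_2 = 3.4578
beam 3: φ=90°, α=105°
  dir = (cos 105°, sin 105°) = (-0.2588, 0.9659); from cell (2,5)
  next x-line at t=2.5500, next y-line at t=0.8179; Δt_x=3.8637, Δt_y=1.0353
    y: enter (2,6) at t=0.8179
    y: enter (2,7) at t=1.8531
    x: enter (1,7) at t=2.5500
    y: enter (1,8) at t=2.8884
    y: enter (1,9) at t=3.9237 ← occupied
  → r_3 = 3.9237

ranges = [1.2527, 3.4578, 3.9237]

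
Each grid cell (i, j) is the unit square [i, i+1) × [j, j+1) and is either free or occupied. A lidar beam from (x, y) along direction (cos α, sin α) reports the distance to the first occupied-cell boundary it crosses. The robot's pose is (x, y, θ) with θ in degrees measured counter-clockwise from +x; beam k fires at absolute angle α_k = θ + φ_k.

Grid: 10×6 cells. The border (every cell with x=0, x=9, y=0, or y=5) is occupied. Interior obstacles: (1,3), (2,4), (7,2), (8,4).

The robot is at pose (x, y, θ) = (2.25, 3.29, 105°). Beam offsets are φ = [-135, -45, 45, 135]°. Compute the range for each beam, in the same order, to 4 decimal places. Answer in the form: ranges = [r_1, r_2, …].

beam 1: φ=-135°, α=330°
  d=(0.8660,-0.5000)  start (2,3)  tX=0.8660 tY=0.5800  stride 1/|dx|=1.1547 1/|dy|=2.0000
    cross y-line → (2,2), t=0.5800
    cross x-line → (3,2), t=0.8660
    cross x-line → (4,2), t=2.0207
    cross y-line → (4,1), t=2.5800
    cross x-line → (5,1), t=3.1754
    cross x-line → (6,1), t=4.3301
    cross y-line → (6,0), t=4.5800 (wall)
  → r_1 = 4.5800
beam 2: φ=-45°, α=60°
  d=(0.5000,0.8660)  start (2,3)  tX=1.5000 tY=0.8198  stride 1/|dx|=2.0000 1/|dy|=1.1547
    cross y-line → (2,4), t=0.8198 (wall)
  → r_2 = 0.8198
beam 3: φ=45°, α=150°
  d=(-0.8660,0.5000)  start (2,3)  tX=0.2887 tY=1.4200  stride 1/|dx|=1.1547 1/|dy|=2.0000
    cross x-line → (1,3), t=0.2887 (wall)
  → r_3 = 0.2887
beam 4: φ=135°, α=240°
  d=(-0.5000,-0.8660)  start (2,3)  tX=0.5000 tY=0.3349  stride 1/|dx|=2.0000 1/|dy|=1.1547
    cross y-line → (2,2), t=0.3349
    cross x-line → (1,2), t=0.5000
    cross y-line → (1,1), t=1.4896
    cross x-line → (0,1), t=2.5000 (wall)
  → r_4 = 2.5000

ranges = [4.5800, 0.8198, 0.2887, 2.5000]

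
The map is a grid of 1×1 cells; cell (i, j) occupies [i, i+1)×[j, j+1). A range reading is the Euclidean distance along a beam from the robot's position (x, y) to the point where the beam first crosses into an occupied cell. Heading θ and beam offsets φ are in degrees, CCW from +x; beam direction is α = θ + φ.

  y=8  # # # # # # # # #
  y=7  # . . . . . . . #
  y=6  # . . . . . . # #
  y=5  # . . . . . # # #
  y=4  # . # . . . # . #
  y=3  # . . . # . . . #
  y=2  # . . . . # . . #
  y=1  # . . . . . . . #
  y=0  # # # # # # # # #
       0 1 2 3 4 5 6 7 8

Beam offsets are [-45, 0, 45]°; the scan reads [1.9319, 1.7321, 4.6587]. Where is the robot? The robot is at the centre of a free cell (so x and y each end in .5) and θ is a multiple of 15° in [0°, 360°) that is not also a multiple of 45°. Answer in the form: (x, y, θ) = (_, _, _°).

The pose lattice has 42·16 = 672 candidates. Test each by forward raycasting.
  (3.5, 4.5, 105°): beam 1 = 4.0415 ≠ 1.9319 ✗
  (1.5, 7.5, 255°): beam 1 = 0.5774 ≠ 1.9319 ✗
  (7.5, 3.5, 330°): beam 2 = 0.5774 ≠ 1.7321 ✗
  (1.5, 2.5, 15°): beam 1 = 3.0000 ≠ 1.9319 ✗
  …
  (1.5, 6.5, 300°): r_1=1.9319, r_2=1.7321, r_3=4.6587 — all match ✓
No second candidate reproduces the full scan.

(x, y, θ) = (1.5, 6.5, 300°)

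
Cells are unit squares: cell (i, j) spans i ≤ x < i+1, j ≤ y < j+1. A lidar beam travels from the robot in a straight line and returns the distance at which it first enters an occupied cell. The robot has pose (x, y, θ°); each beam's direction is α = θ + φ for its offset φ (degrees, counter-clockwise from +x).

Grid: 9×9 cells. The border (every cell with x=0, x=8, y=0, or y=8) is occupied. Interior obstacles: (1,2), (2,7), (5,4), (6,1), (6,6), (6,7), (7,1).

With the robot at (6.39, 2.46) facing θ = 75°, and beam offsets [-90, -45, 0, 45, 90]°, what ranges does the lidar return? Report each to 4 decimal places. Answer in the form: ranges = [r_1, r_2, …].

ranges = [1.6668, 1.8591, 5.7354, 1.7782, 5.5801]

beam 1: φ=-90°, α=345°
  dir = (cos 345°, sin 345°) = (0.9659, -0.2588); from cell (6,2)
  next x-line at t=0.6315, next y-line at t=1.7773; Δt_x=1.0353, Δt_y=3.8637
    x: enter (7,2) at t=0.6315
    x: enter (8,2) at t=1.6668 ← occupied
  → r_1 = 1.6668
beam 2: φ=-45°, α=30°
  dir = (cos 30°, sin 30°) = (0.8660, 0.5000); from cell (6,2)
  next x-line at t=0.7044, next y-line at t=1.0800; Δt_x=1.1547, Δt_y=2.0000
    x: enter (7,2) at t=0.7044
    y: enter (7,3) at t=1.0800
    x: enter (8,3) at t=1.8591 ← occupied
  → r_2 = 1.8591
beam 3: φ=0°, α=75°
  dir = (cos 75°, sin 75°) = (0.2588, 0.9659); from cell (6,2)
  next x-line at t=2.3569, next y-line at t=0.5590; Δt_x=3.8637, Δt_y=1.0353
    y: enter (6,3) at t=0.5590
    y: enter (6,4) at t=1.5943
    x: enter (7,4) at t=2.3569
    y: enter (7,5) at t=2.6296
    y: enter (7,6) at t=3.6649
    y: enter (7,7) at t=4.7002
    y: enter (7,8) at t=5.7354 ← occupied
  → r_3 = 5.7354
beam 4: φ=45°, α=120°
  dir = (cos 120°, sin 120°) = (-0.5000, 0.8660); from cell (6,2)
  next x-line at t=0.7800, next y-line at t=0.6235; Δt_x=2.0000, Δt_y=1.1547
    y: enter (6,3) at t=0.6235
    x: enter (5,3) at t=0.7800
    y: enter (5,4) at t=1.7782 ← occupied
  → r_4 = 1.7782
beam 5: φ=90°, α=165°
  dir = (cos 165°, sin 165°) = (-0.9659, 0.2588); from cell (6,2)
  next x-line at t=0.4038, next y-line at t=2.0864; Δt_x=1.0353, Δt_y=3.8637
    x: enter (5,2) at t=0.4038
    x: enter (4,2) at t=1.4390
    y: enter (4,3) at t=2.0864
    x: enter (3,3) at t=2.4743
    x: enter (2,3) at t=3.5096
    x: enter (1,3) at t=4.5449
    x: enter (0,3) at t=5.5801 ← occupied
  → r_5 = 5.5801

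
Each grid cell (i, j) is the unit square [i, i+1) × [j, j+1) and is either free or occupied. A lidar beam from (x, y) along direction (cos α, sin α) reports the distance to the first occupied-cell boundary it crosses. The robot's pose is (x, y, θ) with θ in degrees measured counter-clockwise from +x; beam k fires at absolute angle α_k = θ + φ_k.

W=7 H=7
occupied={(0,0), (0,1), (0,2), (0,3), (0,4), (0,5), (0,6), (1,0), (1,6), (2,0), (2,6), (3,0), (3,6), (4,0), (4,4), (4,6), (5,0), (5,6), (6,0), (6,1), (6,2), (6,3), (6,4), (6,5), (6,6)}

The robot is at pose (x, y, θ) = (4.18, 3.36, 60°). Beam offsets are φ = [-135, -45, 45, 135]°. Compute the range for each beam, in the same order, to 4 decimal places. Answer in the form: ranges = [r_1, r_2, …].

beam 1: φ=-135°, α=285°
  cosα=0.2588 sinα=-0.9659 | (4,3) | tMaxX 3.1682 tMaxY 0.3727 | tΔX 3.8637 tΔY 1.0353
    t=0.3727 [y] (4,2)
    t=1.4080 [y] (4,1)
    t=2.4433 [y] (4,0) — stop
  → r_1 = 2.4433
beam 2: φ=-45°, α=15°
  cosα=0.9659 sinα=0.2588 | (4,3) | tMaxX 0.8489 tMaxY 2.4728 | tΔX 1.0353 tΔY 3.8637
    t=0.8489 [x] (5,3)
    t=1.8842 [x] (6,3) — stop
  → r_2 = 1.8842
beam 3: φ=45°, α=105°
  cosα=-0.2588 sinα=0.9659 | (4,3) | tMaxX 0.6955 tMaxY 0.6626 | tΔX 3.8637 tΔY 1.0353
    t=0.6626 [y] (4,4) — stop
  → r_3 = 0.6626
beam 4: φ=135°, α=195°
  cosα=-0.9659 sinα=-0.2588 | (4,3) | tMaxX 0.1863 tMaxY 1.3909 | tΔX 1.0353 tΔY 3.8637
    t=0.1863 [x] (3,3)
    t=1.2216 [x] (2,3)
    t=1.3909 [y] (2,2)
    t=2.2569 [x] (1,2)
    t=3.2922 [x] (0,2) — stop
  → r_4 = 3.2922

ranges = [2.4433, 1.8842, 0.6626, 3.2922]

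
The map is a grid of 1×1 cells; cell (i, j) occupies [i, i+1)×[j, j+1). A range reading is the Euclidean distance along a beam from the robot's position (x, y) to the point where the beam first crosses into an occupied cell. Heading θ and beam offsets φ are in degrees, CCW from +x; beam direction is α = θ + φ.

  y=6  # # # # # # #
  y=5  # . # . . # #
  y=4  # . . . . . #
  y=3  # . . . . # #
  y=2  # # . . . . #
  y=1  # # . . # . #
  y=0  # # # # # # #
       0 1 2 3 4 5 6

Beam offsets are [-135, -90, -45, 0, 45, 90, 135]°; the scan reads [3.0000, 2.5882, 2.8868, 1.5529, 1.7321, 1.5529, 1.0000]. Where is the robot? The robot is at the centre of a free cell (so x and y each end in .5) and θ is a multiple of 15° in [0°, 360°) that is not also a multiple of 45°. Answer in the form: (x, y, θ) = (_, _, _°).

(x, y, θ) = (3.5, 2.5, 195°)

The pose lattice has 19·16 = 304 candidates. Test each by forward raycasting.
  (3.5, 3.5, 330°): beam 1 = 1.9319 ≠ 3.0000 ✗
  (1.5, 3.5, 330°): beam 1 = 0.5176 ≠ 3.0000 ✗
  (1.5, 5.5, 30°): beam 1 = 1.9319 ≠ 3.0000 ✗
  (2.5, 2.5, 300°): beam 1 = 0.5176 ≠ 3.0000 ✗
  …
  (3.5, 2.5, 195°): r_1=3.0000, r_2=2.5882, r_3=2.8868, r_4=1.5529, r_5=1.7321, r_6=1.5529, r_7=1.0000 — all match ✓
No second candidate reproduces the full scan.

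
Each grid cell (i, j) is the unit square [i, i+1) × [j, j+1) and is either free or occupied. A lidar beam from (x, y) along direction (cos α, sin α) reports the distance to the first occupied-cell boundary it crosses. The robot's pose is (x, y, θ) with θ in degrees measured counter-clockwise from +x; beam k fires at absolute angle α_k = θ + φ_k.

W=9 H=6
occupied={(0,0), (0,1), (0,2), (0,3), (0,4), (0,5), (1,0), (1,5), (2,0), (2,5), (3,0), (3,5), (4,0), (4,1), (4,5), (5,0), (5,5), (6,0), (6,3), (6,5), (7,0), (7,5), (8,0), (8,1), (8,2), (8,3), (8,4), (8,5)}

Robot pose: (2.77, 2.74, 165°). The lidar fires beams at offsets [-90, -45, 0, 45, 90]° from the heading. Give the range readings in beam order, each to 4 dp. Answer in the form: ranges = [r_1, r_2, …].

beam 1: φ=-90°, α=75°
  d=(0.2588,0.9659)  start (2,2)  tX=0.8887 tY=0.2692  stride 1/|dx|=3.8637 1/|dy|=1.0353
    cross y-line → (2,3), t=0.2692
    cross x-line → (3,3), t=0.8887
    cross y-line → (3,4), t=1.3044
    cross y-line → (3,5), t=2.3397 (wall)
  → r_1 = 2.3397
beam 2: φ=-45°, α=120°
  d=(-0.5000,0.8660)  start (2,2)  tX=1.5400 tY=0.3002  stride 1/|dx|=2.0000 1/|dy|=1.1547
    cross y-line → (2,3), t=0.3002
    cross y-line → (2,4), t=1.4549
    cross x-line → (1,4), t=1.5400
    cross y-line → (1,5), t=2.6096 (wall)
  → r_2 = 2.6096
beam 3: φ=0°, α=165°
  d=(-0.9659,0.2588)  start (2,2)  tX=0.7972 tY=1.0046  stride 1/|dx|=1.0353 1/|dy|=3.8637
    cross x-line → (1,2), t=0.7972
    cross y-line → (1,3), t=1.0046
    cross x-line → (0,3), t=1.8324 (wall)
  → r_3 = 1.8324
beam 4: φ=45°, α=210°
  d=(-0.8660,-0.5000)  start (2,2)  tX=0.8891 tY=1.4800  stride 1/|dx|=1.1547 1/|dy|=2.0000
    cross x-line → (1,2), t=0.8891
    cross y-line → (1,1), t=1.4800
    cross x-line → (0,1), t=2.0438 (wall)
  → r_4 = 2.0438
beam 5: φ=90°, α=255°
  d=(-0.2588,-0.9659)  start (2,2)  tX=2.9751 tY=0.7661  stride 1/|dx|=3.8637 1/|dy|=1.0353
    cross y-line → (2,1), t=0.7661
    cross y-line → (2,0), t=1.8014 (wall)
  → r_5 = 1.8014

ranges = [2.3397, 2.6096, 1.8324, 2.0438, 1.8014]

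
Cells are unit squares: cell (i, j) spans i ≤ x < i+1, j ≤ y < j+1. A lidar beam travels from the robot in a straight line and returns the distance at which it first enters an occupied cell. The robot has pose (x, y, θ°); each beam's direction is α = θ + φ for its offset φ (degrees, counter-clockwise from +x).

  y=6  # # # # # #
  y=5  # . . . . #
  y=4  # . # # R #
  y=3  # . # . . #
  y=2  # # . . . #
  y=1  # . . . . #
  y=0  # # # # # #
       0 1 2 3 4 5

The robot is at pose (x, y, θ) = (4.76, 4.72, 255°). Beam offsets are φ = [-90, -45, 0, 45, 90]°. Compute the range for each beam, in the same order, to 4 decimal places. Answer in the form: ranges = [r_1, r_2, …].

beam 1: φ=-90°, α=165°
  cosα=-0.9659 sinα=0.2588 | (4,4) | tMaxX 0.7868 tMaxY 1.0818 | tΔX 1.0353 tΔY 3.8637
    t=0.7868 [x] (3,4) — stop
  → r_1 = 0.7868
beam 2: φ=-45°, α=210°
  cosα=-0.8660 sinα=-0.5000 | (4,4) | tMaxX 0.8776 tMaxY 1.4400 | tΔX 1.1547 tΔY 2.0000
    t=0.8776 [x] (3,4) — stop
  → r_2 = 0.8776
beam 3: φ=0°, α=255°
  cosα=-0.2588 sinα=-0.9659 | (4,4) | tMaxX 2.9364 tMaxY 0.7454 | tΔX 3.8637 tΔY 1.0353
    t=0.7454 [y] (4,3)
    t=1.7807 [y] (4,2)
    t=2.8160 [y] (4,1)
    t=2.9364 [x] (3,1)
    t=3.8512 [y] (3,0) — stop
  → r_3 = 3.8512
beam 4: φ=45°, α=300°
  cosα=0.5000 sinα=-0.8660 | (4,4) | tMaxX 0.4800 tMaxY 0.8314 | tΔX 2.0000 tΔY 1.1547
    t=0.4800 [x] (5,4) — stop
  → r_4 = 0.4800
beam 5: φ=90°, α=345°
  cosα=0.9659 sinα=-0.2588 | (4,4) | tMaxX 0.2485 tMaxY 2.7819 | tΔX 1.0353 tΔY 3.8637
    t=0.2485 [x] (5,4) — stop
  → r_5 = 0.2485

ranges = [0.7868, 0.8776, 3.8512, 0.4800, 0.2485]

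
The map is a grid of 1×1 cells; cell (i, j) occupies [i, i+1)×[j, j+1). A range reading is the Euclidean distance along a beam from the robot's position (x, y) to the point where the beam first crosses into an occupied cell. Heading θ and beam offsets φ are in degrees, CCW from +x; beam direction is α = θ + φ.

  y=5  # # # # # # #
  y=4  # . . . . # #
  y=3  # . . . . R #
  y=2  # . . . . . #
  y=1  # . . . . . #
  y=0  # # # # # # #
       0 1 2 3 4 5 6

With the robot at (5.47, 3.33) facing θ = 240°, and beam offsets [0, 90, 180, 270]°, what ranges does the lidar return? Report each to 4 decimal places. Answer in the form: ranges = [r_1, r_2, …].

beam 1: φ=0°, α=240°
  direction (-0.5000, -0.8660); cell (5,3); t to first gridline: x 0.9400, y 0.3811 (then +2.0000 / +1.1547)
    (5,2) via y @ 0.3811
    (4,2) via x @ 0.9400
    (4,1) via y @ 1.5358
    (4,0) via y @ 2.6905  # hit
  → r_1 = 2.6905
beam 2: φ=90°, α=330°
  direction (0.8660, -0.5000); cell (5,3); t to first gridline: x 0.6120, y 0.6600 (then +1.1547 / +2.0000)
    (6,3) via x @ 0.6120  # hit
  → r_2 = 0.6120
beam 3: φ=180°, α=60°
  direction (0.5000, 0.8660); cell (5,3); t to first gridline: x 1.0600, y 0.7736 (then +2.0000 / +1.1547)
    (5,4) via y @ 0.7736  # hit
  → r_3 = 0.7736
beam 4: φ=270°, α=150°
  direction (-0.8660, 0.5000); cell (5,3); t to first gridline: x 0.5427, y 1.3400 (then +1.1547 / +2.0000)
    (4,3) via x @ 0.5427
    (4,4) via y @ 1.3400
    (3,4) via x @ 1.6974
    (2,4) via x @ 2.8521
    (2,5) via y @ 3.3400  # hit
  → r_4 = 3.3400

ranges = [2.6905, 0.6120, 0.7736, 3.3400]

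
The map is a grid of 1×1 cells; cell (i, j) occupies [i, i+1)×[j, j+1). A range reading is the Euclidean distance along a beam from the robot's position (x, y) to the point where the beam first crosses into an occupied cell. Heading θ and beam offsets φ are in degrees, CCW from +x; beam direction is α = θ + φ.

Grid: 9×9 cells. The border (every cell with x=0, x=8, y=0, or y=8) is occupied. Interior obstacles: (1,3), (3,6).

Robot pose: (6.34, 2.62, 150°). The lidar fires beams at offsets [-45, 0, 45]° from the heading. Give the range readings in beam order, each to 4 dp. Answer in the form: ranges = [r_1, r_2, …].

ranges = [5.5698, 6.1661, 5.5284]

beam 1: φ=-45°, α=105°
  dir = (cos 105°, sin 105°) = (-0.2588, 0.9659); from cell (6,2)
  next x-line at t=1.3137, next y-line at t=0.3934; Δt_x=3.8637, Δt_y=1.0353
    y: enter (6,3) at t=0.3934
    x: enter (5,3) at t=1.3137
    y: enter (5,4) at t=1.4287
    y: enter (5,5) at t=2.4640
    y: enter (5,6) at t=3.4992
    y: enter (5,7) at t=4.5345
    x: enter (4,7) at t=5.1774
    y: enter (4,8) at t=5.5698 ← occupied
  → r_1 = 5.5698
beam 2: φ=0°, α=150°
  dir = (cos 150°, sin 150°) = (-0.8660, 0.5000); from cell (6,2)
  next x-line at t=0.3926, next y-line at t=0.7600; Δt_x=1.1547, Δt_y=2.0000
    x: enter (5,2) at t=0.3926
    y: enter (5,3) at t=0.7600
    x: enter (4,3) at t=1.5473
    x: enter (3,3) at t=2.7020
    y: enter (3,4) at t=2.7600
    x: enter (2,4) at t=3.8567
    y: enter (2,5) at t=4.7600
    x: enter (1,5) at t=5.0114
    x: enter (0,5) at t=6.1661 ← occupied
  → r_2 = 6.1661
beam 3: φ=45°, α=195°
  dir = (cos 195°, sin 195°) = (-0.9659, -0.2588); from cell (6,2)
  next x-line at t=0.3520, next y-line at t=2.3955; Δt_x=1.0353, Δt_y=3.8637
    x: enter (5,2) at t=0.3520
    x: enter (4,2) at t=1.3873
    y: enter (4,1) at t=2.3955
    x: enter (3,1) at t=2.4225
    x: enter (2,1) at t=3.4578
    x: enter (1,1) at t=4.4931
    x: enter (0,1) at t=5.5284 ← occupied
  → r_3 = 5.5284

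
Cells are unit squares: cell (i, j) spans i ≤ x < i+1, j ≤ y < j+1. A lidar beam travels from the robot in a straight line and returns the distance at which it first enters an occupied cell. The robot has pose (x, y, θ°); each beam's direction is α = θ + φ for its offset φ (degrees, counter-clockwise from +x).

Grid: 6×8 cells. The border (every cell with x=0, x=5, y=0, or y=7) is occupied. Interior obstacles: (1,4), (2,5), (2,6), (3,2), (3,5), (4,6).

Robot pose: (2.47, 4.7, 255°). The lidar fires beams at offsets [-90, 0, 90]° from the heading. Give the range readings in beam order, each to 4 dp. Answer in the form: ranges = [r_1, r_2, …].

ranges = [0.4866, 3.8305, 2.6192]

beam 1: φ=-90°, α=165°
  d=(-0.9659,0.2588)  start (2,4)  tX=0.4866 tY=1.1591  stride 1/|dx|=1.0353 1/|dy|=3.8637
    cross x-line → (1,4), t=0.4866 (wall)
  → r_1 = 0.4866
beam 2: φ=0°, α=255°
  d=(-0.2588,-0.9659)  start (2,4)  tX=1.8159 tY=0.7247  stride 1/|dx|=3.8637 1/|dy|=1.0353
    cross y-line → (2,3), t=0.7247
    cross y-line → (2,2), t=1.7600
    cross x-line → (1,2), t=1.8159
    cross y-line → (1,1), t=2.7952
    cross y-line → (1,0), t=3.8305 (wall)
  → r_2 = 3.8305
beam 3: φ=90°, α=345°
  d=(0.9659,-0.2588)  start (2,4)  tX=0.5487 tY=2.7046  stride 1/|dx|=1.0353 1/|dy|=3.8637
    cross x-line → (3,4), t=0.5487
    cross x-line → (4,4), t=1.5840
    cross x-line → (5,4), t=2.6192 (wall)
  → r_3 = 2.6192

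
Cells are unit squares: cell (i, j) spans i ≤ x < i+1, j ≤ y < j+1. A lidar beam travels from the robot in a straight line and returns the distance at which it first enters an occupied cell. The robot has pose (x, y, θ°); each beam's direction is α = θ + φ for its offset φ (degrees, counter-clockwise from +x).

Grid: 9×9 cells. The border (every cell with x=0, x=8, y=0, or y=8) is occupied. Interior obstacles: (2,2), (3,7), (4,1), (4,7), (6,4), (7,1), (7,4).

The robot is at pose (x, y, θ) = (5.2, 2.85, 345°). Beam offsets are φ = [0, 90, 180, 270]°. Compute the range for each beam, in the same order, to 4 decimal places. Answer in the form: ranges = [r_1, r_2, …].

ranges = [2.8988, 5.3317, 4.3482, 0.8800]

beam 1: φ=0°, α=345°
  d=(0.9659,-0.2588)  start (5,2)  tX=0.8282 tY=3.2841  stride 1/|dx|=1.0353 1/|dy|=3.8637
    cross x-line → (6,2), t=0.8282
    cross x-line → (7,2), t=1.8635
    cross x-line → (8,2), t=2.8988 (wall)
  → r_1 = 2.8988
beam 2: φ=90°, α=75°
  d=(0.2588,0.9659)  start (5,2)  tX=3.0910 tY=0.1553  stride 1/|dx|=3.8637 1/|dy|=1.0353
    cross y-line → (5,3), t=0.1553
    cross y-line → (5,4), t=1.1906
    cross y-line → (5,5), t=2.2258
    cross x-line → (6,5), t=3.0910
    cross y-line → (6,6), t=3.2611
    cross y-line → (6,7), t=4.2964
    cross y-line → (6,8), t=5.3317 (wall)
  → r_2 = 5.3317
beam 3: φ=180°, α=165°
  d=(-0.9659,0.2588)  start (5,2)  tX=0.2071 tY=0.5796  stride 1/|dx|=1.0353 1/|dy|=3.8637
    cross x-line → (4,2), t=0.2071
    cross y-line → (4,3), t=0.5796
    cross x-line → (3,3), t=1.2423
    cross x-line → (2,3), t=2.2776
    cross x-line → (1,3), t=3.3129
    cross x-line → (0,3), t=4.3482 (wall)
  → r_3 = 4.3482
beam 4: φ=270°, α=255°
  d=(-0.2588,-0.9659)  start (5,2)  tX=0.7727 tY=0.8800  stride 1/|dx|=3.8637 1/|dy|=1.0353
    cross x-line → (4,2), t=0.7727
    cross y-line → (4,1), t=0.8800 (wall)
  → r_4 = 0.8800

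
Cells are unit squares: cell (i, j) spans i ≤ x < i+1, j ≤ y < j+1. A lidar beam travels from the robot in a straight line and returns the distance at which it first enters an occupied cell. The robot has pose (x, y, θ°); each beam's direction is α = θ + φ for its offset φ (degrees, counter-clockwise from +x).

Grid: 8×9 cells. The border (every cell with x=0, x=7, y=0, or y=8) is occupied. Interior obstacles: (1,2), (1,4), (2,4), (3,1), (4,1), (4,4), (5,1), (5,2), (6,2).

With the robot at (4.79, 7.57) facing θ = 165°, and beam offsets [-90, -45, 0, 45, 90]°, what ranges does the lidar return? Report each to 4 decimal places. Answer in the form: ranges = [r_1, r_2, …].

beam 1: φ=-90°, α=75°
  cosα=0.2588 sinα=0.9659 | (4,7) | tMaxX 0.8114 tMaxY 0.4452 | tΔX 3.8637 tΔY 1.0353
    t=0.4452 [y] (4,8) — stop
  → r_1 = 0.4452
beam 2: φ=-45°, α=120°
  cosα=-0.5000 sinα=0.8660 | (4,7) | tMaxX 1.5800 tMaxY 0.4965 | tΔX 2.0000 tΔY 1.1547
    t=0.4965 [y] (4,8) — stop
  → r_2 = 0.4965
beam 3: φ=0°, α=165°
  cosα=-0.9659 sinα=0.2588 | (4,7) | tMaxX 0.8179 tMaxY 1.6614 | tΔX 1.0353 tΔY 3.8637
    t=0.8179 [x] (3,7)
    t=1.6614 [y] (3,8) — stop
  → r_3 = 1.6614
beam 4: φ=45°, α=210°
  cosα=-0.8660 sinα=-0.5000 | (4,7) | tMaxX 0.9122 tMaxY 1.1400 | tΔX 1.1547 tΔY 2.0000
    t=0.9122 [x] (3,7)
    t=1.1400 [y] (3,6)
    t=2.0669 [x] (2,6)
    t=3.1400 [y] (2,5)
    t=3.2216 [x] (1,5)
    t=4.3763 [x] (0,5) — stop
  → r_4 = 4.3763
beam 5: φ=90°, α=255°
  cosα=-0.2588 sinα=-0.9659 | (4,7) | tMaxX 3.0523 tMaxY 0.5901 | tΔX 3.8637 tΔY 1.0353
    t=0.5901 [y] (4,6)
    t=1.6254 [y] (4,5)
    t=2.6607 [y] (4,4) — stop
  → r_5 = 2.6607

ranges = [0.4452, 0.4965, 1.6614, 4.3763, 2.6607]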